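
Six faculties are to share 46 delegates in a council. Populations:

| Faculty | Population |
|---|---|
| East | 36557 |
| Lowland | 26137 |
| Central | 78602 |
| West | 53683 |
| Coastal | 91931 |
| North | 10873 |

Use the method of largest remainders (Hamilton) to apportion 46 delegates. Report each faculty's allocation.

East=6; Lowland=4; Central=12; West=8; Coastal=14; North=2

Total 297783; standard divisor 297783/46 ≈ 6473.543.
Standard quotas: East 5.6471, Lowland 4.0375, Central 12.1420, West 8.2927, Coastal 14.2010, North 1.6796.
Lower quotas: East 5, Lowland 4, Central 12, West 8, Coastal 14, North 1 (sum 44, leaving 2 seats).
Remainders in descending order: North 0.6796, East 0.6471, West 0.2927, Coastal 0.2010, Central 0.1420, Lowland 0.0375.
The surplus seats go to North, East.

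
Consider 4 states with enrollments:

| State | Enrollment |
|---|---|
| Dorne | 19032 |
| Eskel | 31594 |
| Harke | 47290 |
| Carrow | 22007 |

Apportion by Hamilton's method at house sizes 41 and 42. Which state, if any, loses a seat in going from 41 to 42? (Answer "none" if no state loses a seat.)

none

At 41 seats: Dorne 6, Eskel 11, Harke 16, Carrow 8.
At 42 seats: Dorne 7, Eskel 11, Harke 16, Carrow 8.
No state's allocation decreased.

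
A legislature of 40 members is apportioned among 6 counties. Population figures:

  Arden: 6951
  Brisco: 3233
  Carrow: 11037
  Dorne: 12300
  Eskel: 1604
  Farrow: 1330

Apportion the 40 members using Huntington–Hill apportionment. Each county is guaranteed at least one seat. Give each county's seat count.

Arden 7; Brisco 4; Carrow 12; Dorne 13; Eskel 2; Farrow 2

With divisor 931: modified quotas Arden 7.466, Brisco 3.473, Carrow 11.855, Dorne 13.212, Eskel 1.723, Farrow 1.429.
Geometric-mean thresholds: Arden √(7·8)=7.483, Brisco √(3·4)=3.464, Carrow √(11·12)=11.489, Dorne √(13·14)=13.491, Eskel √(1·2)=1.414, Farrow √(1·2)=1.414.
Each quota rounded against its threshold gives Arden 7, Brisco 4, Carrow 12, Dorne 13, Eskel 2, Farrow 2 (total 40).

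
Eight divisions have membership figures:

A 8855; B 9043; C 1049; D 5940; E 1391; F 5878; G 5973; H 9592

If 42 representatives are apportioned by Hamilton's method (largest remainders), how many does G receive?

5

Total 47721; standard divisor 47721/42 ≈ 1136.214.
Standard quotas: A 7.7934, B 7.9589, C 0.9232, D 5.2279, E 1.2242, F 5.1733, G 5.2569, H 8.4421.
Lower quotas: A 7, B 7, C 0, D 5, E 1, F 5, G 5, H 8 (sum 38, leaving 4 seats).
Remainders in descending order: B 0.9589, C 0.9232, A 0.7934, H 0.4421, G 0.2569, D 0.2279, E 0.2242, F 0.1733.
Largest remainders: B, C, A, H receive the extra seats.
G receives 5.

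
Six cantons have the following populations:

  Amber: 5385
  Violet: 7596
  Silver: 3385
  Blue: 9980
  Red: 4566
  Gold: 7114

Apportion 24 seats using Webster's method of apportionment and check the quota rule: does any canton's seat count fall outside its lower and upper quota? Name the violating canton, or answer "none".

Standard quotas: Amber 3.399, Violet 4.794, Silver 2.136, Blue 6.299, Red 2.882, Gold 4.490.
Webster allocation: Amber 3, Violet 5, Silver 2, Blue 6, Red 3, Gold 5.
Every allocation lies between the lower and upper quota.

none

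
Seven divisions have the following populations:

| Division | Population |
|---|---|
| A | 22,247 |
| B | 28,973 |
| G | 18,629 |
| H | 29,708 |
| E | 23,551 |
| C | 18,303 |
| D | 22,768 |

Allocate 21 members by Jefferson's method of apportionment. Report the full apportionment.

A=3, B=4, G=2, H=4, E=3, C=2, D=3

Standard divisor 164179/21 ≈ 7818.048; standard quotas: A 2.846, B 3.706, G 2.383, H 3.800, E 3.012, C 2.341, D 2.912.
Rounding down gives 2, 3, 2, 3, 3, 2, 2 = 17 seats, so the divisor must be adjusted.
With modified divisor 6700: modified quotas A 3.320, B 4.324, G 2.780, H 4.434, E 3.515, C 2.732, D 3.398.
Rounding down: A 3, B 4, G 2, H 4, E 3, C 2, D 3 (total 21).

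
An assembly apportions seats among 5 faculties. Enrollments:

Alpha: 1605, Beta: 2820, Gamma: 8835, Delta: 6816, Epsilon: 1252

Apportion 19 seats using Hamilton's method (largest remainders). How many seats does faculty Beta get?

Total 21328; standard divisor 21328/19 ≈ 1122.526.
Standard quotas: Alpha 1.4298, Beta 2.5122, Gamma 7.8706, Delta 6.0720, Epsilon 1.1153.
Lower quotas: Alpha 1, Beta 2, Gamma 7, Delta 6, Epsilon 1 (sum 17, leaving 2 seats).
Remainders in descending order: Gamma 0.8706, Beta 0.5122, Alpha 0.4298, Epsilon 0.1153, Delta 0.0720.
Largest remainders: Gamma, Beta receive the extra seats.
Beta receives 3.

3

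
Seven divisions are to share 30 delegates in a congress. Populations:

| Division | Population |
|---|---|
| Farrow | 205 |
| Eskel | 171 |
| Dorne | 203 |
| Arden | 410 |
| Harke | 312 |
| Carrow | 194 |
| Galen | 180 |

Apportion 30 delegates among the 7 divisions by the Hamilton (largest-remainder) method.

Farrow 4; Eskel 3; Dorne 4; Arden 7; Harke 6; Carrow 3; Galen 3

The standard divisor is 1675/30 ≈ 55.833.
Standard quotas: Farrow 3.672, Eskel 3.063, Dorne 3.636, Arden 7.343, Harke 5.588, Carrow 3.475, Galen 3.224.
Lower quotas: Farrow 3, Eskel 3, Dorne 3, Arden 7, Harke 5, Carrow 3, Galen 3 (sum 27, leaving 3 seats).
Remainders in descending order: Farrow 0.672, Dorne 0.636, Harke 0.588, Carrow 0.475, Arden 0.343, Galen 0.224, Eskel 0.063.
Largest remainders: Farrow, Dorne, Harke receive the extra seats.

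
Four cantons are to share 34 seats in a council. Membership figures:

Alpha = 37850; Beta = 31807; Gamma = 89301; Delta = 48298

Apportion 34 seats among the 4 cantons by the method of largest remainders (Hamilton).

The standard divisor is 207256/34 ≈ 6095.765.
Standard quotas: Alpha 6.2092, Beta 5.2179, Gamma 14.6497, Delta 7.9232.
Lower quotas: Alpha 6, Beta 5, Gamma 14, Delta 7 (sum 32, leaving 2 seats).
Remainders in descending order: Delta 0.9232, Gamma 0.6497, Beta 0.2179, Alpha 0.2092.
The surplus seats go to Delta, Gamma.

Alpha 6, Beta 5, Gamma 15, Delta 8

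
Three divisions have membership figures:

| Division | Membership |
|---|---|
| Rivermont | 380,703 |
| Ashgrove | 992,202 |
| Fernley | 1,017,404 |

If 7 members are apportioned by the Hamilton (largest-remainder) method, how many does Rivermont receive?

1

Standard divisor: 2390309 ÷ 7 ≈ 341472.714.
Standard quotas: Rivermont 1.1149, Ashgrove 2.9057, Fernley 2.9795.
Lower quotas: Rivermont 1, Ashgrove 2, Fernley 2 (sum 5, leaving 2 seats).
Remainders in descending order: Fernley 0.9795, Ashgrove 0.9057, Rivermont 0.1149.
The surplus seats go to Fernley, Ashgrove.
Rivermont receives 1.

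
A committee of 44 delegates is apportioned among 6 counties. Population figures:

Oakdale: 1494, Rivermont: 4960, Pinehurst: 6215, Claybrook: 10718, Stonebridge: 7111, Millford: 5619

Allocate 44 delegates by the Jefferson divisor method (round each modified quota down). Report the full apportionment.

Oakdale 1; Rivermont 6; Pinehurst 8; Claybrook 13; Stonebridge 9; Millford 7

Standard divisor 36117/44 ≈ 820.841; standard quotas: Oakdale 1.820, Rivermont 6.043, Pinehurst 7.572, Claybrook 13.057, Stonebridge 8.663, Millford 6.845.
Rounding down gives 1, 6, 7, 13, 8, 6 = 41 seats, so the divisor must be adjusted.
With modified divisor 770: modified quotas Oakdale 1.940, Rivermont 6.442, Pinehurst 8.071, Claybrook 13.919, Stonebridge 9.235, Millford 7.297.
Rounding down: Oakdale 1, Rivermont 6, Pinehurst 8, Claybrook 13, Stonebridge 9, Millford 7 (total 44).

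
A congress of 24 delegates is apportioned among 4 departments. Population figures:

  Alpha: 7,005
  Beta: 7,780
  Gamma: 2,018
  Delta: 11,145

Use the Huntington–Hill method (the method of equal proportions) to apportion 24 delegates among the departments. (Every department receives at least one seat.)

Alpha 6, Beta 7, Gamma 2, Delta 9

With divisor 1188: modified quotas Alpha 5.896, Beta 6.549, Gamma 1.699, Delta 9.381.
Geometric-mean thresholds: Alpha √(5·6)=5.477, Beta √(6·7)=6.481, Gamma √(1·2)=1.414, Delta √(9·10)=9.487.
Each quota rounded against its threshold gives Alpha 6, Beta 7, Gamma 2, Delta 9 (total 24).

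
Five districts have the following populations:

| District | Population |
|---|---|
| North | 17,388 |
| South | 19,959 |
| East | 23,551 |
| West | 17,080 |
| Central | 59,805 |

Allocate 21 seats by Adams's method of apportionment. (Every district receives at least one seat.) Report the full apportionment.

North 3, South 3, East 4, West 3, Central 8

Standard divisor 137783/21 ≈ 6561.095; standard quotas: North 2.650, South 3.042, East 3.589, West 2.603, Central 9.115.
Rounding up gives 3, 4, 4, 3, 10 = 24 seats, so the divisor must be adjusted.
With modified divisor 7700: modified quotas North 2.258, South 2.592, East 3.059, West 2.218, Central 7.767.
Rounding up: North 3, South 3, East 4, West 3, Central 8 (total 21).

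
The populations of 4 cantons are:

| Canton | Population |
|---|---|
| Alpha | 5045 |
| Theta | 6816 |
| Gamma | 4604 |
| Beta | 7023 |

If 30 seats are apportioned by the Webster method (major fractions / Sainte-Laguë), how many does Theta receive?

Standard divisor 23488/30 ≈ 782.933; standard quotas: Alpha 6.444, Theta 8.706, Gamma 5.880, Beta 8.970.
Rounding to the nearest integer gives Alpha 6, Theta 9, Gamma 6, Beta 9 — total 30, matching the house size, so no adjustment is needed.
Theta receives 9.

9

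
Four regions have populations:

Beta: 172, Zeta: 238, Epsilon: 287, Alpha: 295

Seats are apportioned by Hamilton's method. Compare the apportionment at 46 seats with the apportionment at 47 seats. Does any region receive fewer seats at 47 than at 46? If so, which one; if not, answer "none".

At 46 seats: Beta 8, Zeta 11, Epsilon 13, Alpha 14.
At 47 seats: Beta 8, Zeta 11, Epsilon 14, Alpha 14.
No region's allocation decreased.

none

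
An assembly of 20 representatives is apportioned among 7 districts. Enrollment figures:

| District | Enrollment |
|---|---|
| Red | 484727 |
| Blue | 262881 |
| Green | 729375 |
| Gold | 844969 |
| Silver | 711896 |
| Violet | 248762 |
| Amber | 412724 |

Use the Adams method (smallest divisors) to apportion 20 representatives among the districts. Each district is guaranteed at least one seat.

Red 3, Blue 2, Green 4, Gold 4, Silver 3, Violet 2, Amber 2

Standard divisor 3695334/20 ≈ 184766.7; standard quotas: Red 2.623, Blue 1.423, Green 3.948, Gold 4.573, Silver 3.853, Violet 1.346, Amber 2.234.
Rounding up gives 3, 2, 4, 5, 4, 2, 3 = 23 seats, so the divisor must be adjusted.
With modified divisor 239800: modified quotas Red 2.021, Blue 1.096, Green 3.042, Gold 3.524, Silver 2.969, Violet 1.037, Amber 1.721.
Rounding up: Red 3, Blue 2, Green 4, Gold 4, Silver 3, Violet 2, Amber 2 (total 20).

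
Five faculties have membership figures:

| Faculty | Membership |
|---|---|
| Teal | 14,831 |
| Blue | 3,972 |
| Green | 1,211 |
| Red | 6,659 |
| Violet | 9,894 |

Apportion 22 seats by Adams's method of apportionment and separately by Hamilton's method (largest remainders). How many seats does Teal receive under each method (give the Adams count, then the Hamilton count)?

8 and 9

Adams: Teal 8, Blue 3, Green 1, Red 4, Violet 6.
Hamilton: Teal 9, Blue 2, Green 1, Red 4, Violet 6.
Teal gets 8 under Adams and 9 under Hamilton.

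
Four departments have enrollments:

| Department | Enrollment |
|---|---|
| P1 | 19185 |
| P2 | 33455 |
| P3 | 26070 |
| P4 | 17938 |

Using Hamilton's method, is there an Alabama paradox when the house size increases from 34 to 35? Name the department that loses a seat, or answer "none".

At 34 seats: P1 7, P2 12, P3 9, P4 6.
At 35 seats: P1 7, P2 12, P3 9, P4 7.
No department's allocation decreased.

none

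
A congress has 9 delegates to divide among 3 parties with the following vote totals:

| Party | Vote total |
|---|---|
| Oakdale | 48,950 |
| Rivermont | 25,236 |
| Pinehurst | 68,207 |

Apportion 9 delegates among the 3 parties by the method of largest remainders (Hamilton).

Standard divisor: 142393 ÷ 9 ≈ 15821.444.
Standard quotas: Oakdale 3.0939, Rivermont 1.5951, Pinehurst 4.3110.
Lower quotas: Oakdale 3, Rivermont 1, Pinehurst 4 (sum 8, leaving 1 seat).
Remainders in descending order: Rivermont 0.5951, Pinehurst 0.3110, Oakdale 0.0939.
The surplus seat goes to Rivermont.

Oakdale 3, Rivermont 2, Pinehurst 4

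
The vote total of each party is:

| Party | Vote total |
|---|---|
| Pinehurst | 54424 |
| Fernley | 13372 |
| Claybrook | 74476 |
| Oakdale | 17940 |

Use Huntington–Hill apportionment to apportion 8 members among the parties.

With divisor 21859: modified quotas Pinehurst 2.490, Fernley 0.612, Claybrook 3.407, Oakdale 0.821.
Geometric-mean thresholds: Pinehurst √(2·3)=2.449, Fernley (min 1), Claybrook √(3·4)=3.464, Oakdale (min 1).
Each quota rounded against its threshold gives Pinehurst 3, Fernley 1, Claybrook 3, Oakdale 1 (total 8).

Pinehurst: 3; Fernley: 1; Claybrook: 3; Oakdale: 1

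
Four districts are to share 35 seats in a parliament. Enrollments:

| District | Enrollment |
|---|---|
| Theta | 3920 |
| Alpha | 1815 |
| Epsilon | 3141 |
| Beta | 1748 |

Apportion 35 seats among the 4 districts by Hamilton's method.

Theta: 13, Alpha: 6, Epsilon: 10, Beta: 6

Standard divisor: 10624 ÷ 35 ≈ 303.543.
Standard quotas: Theta 12.914, Alpha 5.979, Epsilon 10.348, Beta 5.759.
Lower quotas: Theta 12, Alpha 5, Epsilon 10, Beta 5 (sum 32, leaving 3 seats).
Remainders in descending order: Alpha 0.979, Theta 0.914, Beta 0.759, Epsilon 0.348.
Largest remainders: Alpha, Theta, Beta receive the extra seats.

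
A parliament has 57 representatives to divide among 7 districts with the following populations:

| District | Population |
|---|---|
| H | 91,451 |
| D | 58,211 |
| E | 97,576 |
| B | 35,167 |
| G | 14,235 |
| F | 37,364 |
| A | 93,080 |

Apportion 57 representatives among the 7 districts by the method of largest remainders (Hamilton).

H 12, D 8, E 13, B 5, G 2, F 5, A 12

Total 427084; standard divisor 427084/57 ≈ 7492.702.
Standard quotas: H 12.2053, D 7.7690, E 13.0228, B 4.6935, G 1.8998, F 4.9867, A 12.4228.
Lower quotas: H 12, D 7, E 13, B 4, G 1, F 4, A 12 (sum 53, leaving 4 seats).
Remainders in descending order: F 0.9867, G 0.8998, D 0.7690, B 0.6935, A 0.4228, H 0.2053, E 0.0228.
Largest remainders: F, G, D, B receive the extra seats.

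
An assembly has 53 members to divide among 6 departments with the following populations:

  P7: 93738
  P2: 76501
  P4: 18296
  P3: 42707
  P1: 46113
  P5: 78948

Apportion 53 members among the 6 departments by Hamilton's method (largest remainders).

P7: 14, P2: 11, P4: 3, P3: 6, P1: 7, P5: 12

Standard divisor: 356303 ÷ 53 ≈ 6722.698.
Standard quotas: P7 13.9435, P2 11.3795, P4 2.7215, P3 6.3527, P1 6.8593, P5 11.7435.
Lower quotas: P7 13, P2 11, P4 2, P3 6, P1 6, P5 11 (sum 49, leaving 4 seats).
Remainders in descending order: P7 0.9435, P1 0.8593, P5 0.7435, P4 0.7215, P2 0.3795, P3 0.3527.
Largest remainders: P7, P1, P5, P4 receive the extra seats.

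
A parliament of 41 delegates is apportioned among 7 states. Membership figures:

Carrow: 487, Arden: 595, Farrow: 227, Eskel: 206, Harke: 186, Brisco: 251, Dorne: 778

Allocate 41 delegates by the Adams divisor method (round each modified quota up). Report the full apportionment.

Standard divisor 2730/41 ≈ 66.585; standard quotas: Carrow 7.314, Arden 8.936, Farrow 3.409, Eskel 3.094, Harke 2.793, Brisco 3.770, Dorne 11.684.
Rounding up gives 8, 9, 4, 4, 3, 4, 12 = 44 seats, so the divisor must be adjusted.
With modified divisor 73: modified quotas Carrow 6.671, Arden 8.151, Farrow 3.110, Eskel 2.822, Harke 2.548, Brisco 3.438, Dorne 10.658.
Rounding up: Carrow 7, Arden 9, Farrow 4, Eskel 3, Harke 3, Brisco 4, Dorne 11 (total 41).

Carrow: 7; Arden: 9; Farrow: 4; Eskel: 3; Harke: 3; Brisco: 4; Dorne: 11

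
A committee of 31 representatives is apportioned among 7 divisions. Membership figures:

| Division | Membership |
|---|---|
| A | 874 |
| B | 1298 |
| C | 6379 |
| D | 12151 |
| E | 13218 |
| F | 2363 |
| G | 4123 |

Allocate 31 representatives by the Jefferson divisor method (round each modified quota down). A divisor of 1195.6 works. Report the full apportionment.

A: 0, B: 1, C: 5, D: 10, E: 11, F: 1, G: 3

With modified divisor 1195.6: modified quotas A 0.731, B 1.086, C 5.335, D 10.163, E 11.056, F 1.976, G 3.448.
Rounding down: A 0, B 1, C 5, D 10, E 11, F 1, G 3 (total 31).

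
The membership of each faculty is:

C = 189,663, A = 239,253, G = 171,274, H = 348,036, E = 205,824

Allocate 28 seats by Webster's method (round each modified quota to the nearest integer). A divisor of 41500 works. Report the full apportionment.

With modified divisor 41500: modified quotas C 4.570, A 5.765, G 4.127, H 8.386, E 4.960.
Rounding to the nearest integer: C 5, A 6, G 4, H 8, E 5 (total 28).

C 5, A 6, G 4, H 8, E 5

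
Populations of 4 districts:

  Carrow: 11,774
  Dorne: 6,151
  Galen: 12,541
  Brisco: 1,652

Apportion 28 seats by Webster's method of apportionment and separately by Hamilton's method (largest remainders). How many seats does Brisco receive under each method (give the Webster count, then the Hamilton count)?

Webster: Carrow 11, Dorne 5, Galen 11, Brisco 1.
Hamilton: Carrow 10, Dorne 5, Galen 11, Brisco 2.
Brisco gets 1 under Webster and 2 under Hamilton.

1 and 2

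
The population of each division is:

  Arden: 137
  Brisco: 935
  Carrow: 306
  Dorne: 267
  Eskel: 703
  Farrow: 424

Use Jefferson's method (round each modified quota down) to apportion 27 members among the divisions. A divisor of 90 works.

Arden=1; Brisco=10; Carrow=3; Dorne=2; Eskel=7; Farrow=4

With modified divisor 90: modified quotas Arden 1.522, Brisco 10.389, Carrow 3.400, Dorne 2.967, Eskel 7.811, Farrow 4.711.
Rounding down: Arden 1, Brisco 10, Carrow 3, Dorne 2, Eskel 7, Farrow 4 (total 27).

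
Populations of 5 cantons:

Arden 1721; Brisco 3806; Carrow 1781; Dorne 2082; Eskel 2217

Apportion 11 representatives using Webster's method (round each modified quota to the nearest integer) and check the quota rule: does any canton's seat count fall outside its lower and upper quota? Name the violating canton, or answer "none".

none

Standard quotas: Arden 1.631, Brisco 3.607, Carrow 1.688, Dorne 1.973, Eskel 2.101.
Webster allocation: Arden 2, Brisco 3, Carrow 2, Dorne 2, Eskel 2.
Every allocation lies between the lower and upper quota.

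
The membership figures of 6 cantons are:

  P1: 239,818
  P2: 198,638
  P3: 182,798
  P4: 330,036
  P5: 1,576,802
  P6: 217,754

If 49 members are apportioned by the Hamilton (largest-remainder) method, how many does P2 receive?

4

Standard divisor: 2745846 ÷ 49 ≈ 56037.673.
Standard quotas: P1 4.2796, P2 3.5447, P3 3.2621, P4 5.8895, P5 28.1382, P6 3.8859.
Lower quotas: P1 4, P2 3, P3 3, P4 5, P5 28, P6 3 (sum 46, leaving 3 seats).
Remainders in descending order: P4 0.8895, P6 0.8859, P2 0.5447, P1 0.2796, P3 0.2621, P5 0.1382.
Largest remainders: P4, P6, P2 receive the extra seats.
P2 receives 4.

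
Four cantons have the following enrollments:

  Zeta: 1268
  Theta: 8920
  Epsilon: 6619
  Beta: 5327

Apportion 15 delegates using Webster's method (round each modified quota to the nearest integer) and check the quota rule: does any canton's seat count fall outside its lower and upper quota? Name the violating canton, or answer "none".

Standard quotas: Zeta 0.859, Theta 6.045, Epsilon 4.486, Beta 3.610.
Webster allocation: Zeta 1, Theta 6, Epsilon 4, Beta 4.
Every allocation lies between the lower and upper quota.

none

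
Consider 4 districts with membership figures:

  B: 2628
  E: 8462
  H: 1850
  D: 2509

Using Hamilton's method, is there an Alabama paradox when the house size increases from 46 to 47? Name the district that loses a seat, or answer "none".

H

At 46 seats: B 8, E 25, H 6, D 7.
At 47 seats: B 8, E 26, H 5, D 8.
H drops from 6 to 5.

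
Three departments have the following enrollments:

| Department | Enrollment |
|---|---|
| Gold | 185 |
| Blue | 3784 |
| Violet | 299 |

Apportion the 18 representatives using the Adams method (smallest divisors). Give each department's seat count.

Standard divisor 4268/18 ≈ 237.111; standard quotas: Gold 0.780, Blue 15.959, Violet 1.261.
Rounding up gives 1, 16, 2 = 19 seats, so the divisor must be adjusted.
With modified divisor 260: modified quotas Gold 0.712, Blue 14.554, Violet 1.150.
Rounding up: Gold 1, Blue 15, Violet 2 (total 18).

Gold=1, Blue=15, Violet=2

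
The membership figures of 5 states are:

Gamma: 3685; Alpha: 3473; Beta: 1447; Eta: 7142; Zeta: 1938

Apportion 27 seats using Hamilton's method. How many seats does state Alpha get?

The standard divisor is 17685/27 = 655.
Standard quotas: Gamma 5.6260, Alpha 5.3023, Beta 2.2092, Eta 10.9038, Zeta 2.9588.
Lower quotas: Gamma 5, Alpha 5, Beta 2, Eta 10, Zeta 2 (sum 24, leaving 3 seats).
Remainders in descending order: Zeta 0.9588, Eta 0.9038, Gamma 0.6260, Alpha 0.3023, Beta 0.2092.
Largest remainders: Zeta, Eta, Gamma receive the extra seats.
Alpha receives 5.

5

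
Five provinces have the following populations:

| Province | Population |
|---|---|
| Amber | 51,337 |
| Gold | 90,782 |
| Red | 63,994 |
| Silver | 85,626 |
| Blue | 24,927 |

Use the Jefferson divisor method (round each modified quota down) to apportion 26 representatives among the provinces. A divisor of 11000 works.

Amber 4, Gold 8, Red 5, Silver 7, Blue 2

With modified divisor 11000: modified quotas Amber 4.667, Gold 8.253, Red 5.818, Silver 7.784, Blue 2.266.
Rounding down: Amber 4, Gold 8, Red 5, Silver 7, Blue 2 (total 26).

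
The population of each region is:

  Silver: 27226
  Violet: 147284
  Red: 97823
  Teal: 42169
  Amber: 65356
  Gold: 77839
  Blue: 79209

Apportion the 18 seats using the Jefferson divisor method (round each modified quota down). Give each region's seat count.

Standard divisor 536906/18 ≈ 29828.111; standard quotas: Silver 0.913, Violet 4.938, Red 3.280, Teal 1.414, Amber 2.191, Gold 2.610, Blue 2.656.
Rounding down gives 0, 4, 3, 1, 2, 2, 2 = 14 seats, so the divisor must be adjusted.
With modified divisor 25200: modified quotas Silver 1.080, Violet 5.845, Red 3.882, Teal 1.673, Amber 2.593, Gold 3.089, Blue 3.143.
Rounding down: Silver 1, Violet 5, Red 3, Teal 1, Amber 2, Gold 3, Blue 3 (total 18).

Silver=1, Violet=5, Red=3, Teal=1, Amber=2, Gold=3, Blue=3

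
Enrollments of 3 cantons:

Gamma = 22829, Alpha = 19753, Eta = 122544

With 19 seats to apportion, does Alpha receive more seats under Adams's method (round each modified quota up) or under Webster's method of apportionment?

Adams

Adams: Gamma 3, Alpha 3, Eta 13.
Webster: Gamma 3, Alpha 2, Eta 14.
Alpha gets 3 under Adams and 2 under Webster.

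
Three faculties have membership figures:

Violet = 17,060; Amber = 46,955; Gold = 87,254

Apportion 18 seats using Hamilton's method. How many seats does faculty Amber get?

6

Standard divisor: 151269 ÷ 18 ≈ 8403.833.
Standard quotas: Violet 2.0300, Amber 5.5873, Gold 10.3826.
Lower quotas: Violet 2, Amber 5, Gold 10 (sum 17, leaving 1 seat).
Remainders in descending order: Amber 0.5873, Gold 0.3826, Violet 0.0300.
The surplus seat goes to Amber.
Amber receives 6.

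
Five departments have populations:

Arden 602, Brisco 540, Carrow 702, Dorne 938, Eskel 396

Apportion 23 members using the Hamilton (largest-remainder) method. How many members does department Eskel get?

3

The standard divisor is 3178/23 ≈ 138.174.
Standard quotas: Arden 4.357, Brisco 3.908, Carrow 5.081, Dorne 6.789, Eskel 2.866.
Lower quotas: Arden 4, Brisco 3, Carrow 5, Dorne 6, Eskel 2 (sum 20, leaving 3 seats).
Remainders in descending order: Brisco 0.908, Eskel 0.866, Dorne 0.789, Arden 0.357, Carrow 0.081.
The surplus seats go to Brisco, Eskel, Dorne.
Eskel receives 3.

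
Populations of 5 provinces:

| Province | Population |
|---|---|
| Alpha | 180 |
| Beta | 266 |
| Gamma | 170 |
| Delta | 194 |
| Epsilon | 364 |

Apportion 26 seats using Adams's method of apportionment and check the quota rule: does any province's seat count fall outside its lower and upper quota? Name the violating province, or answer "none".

Standard quotas: Alpha 3.986, Beta 5.891, Gamma 3.765, Delta 4.296, Epsilon 8.061.
Adams allocation: Alpha 4, Beta 6, Gamma 4, Delta 4, Epsilon 8.
Every allocation lies between the lower and upper quota.

none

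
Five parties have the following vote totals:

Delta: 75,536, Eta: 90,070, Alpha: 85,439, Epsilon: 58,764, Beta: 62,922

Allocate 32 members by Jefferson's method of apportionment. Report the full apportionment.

Standard divisor 372731/32 ≈ 11647.844; standard quotas: Delta 6.485, Eta 7.733, Alpha 7.335, Epsilon 5.045, Beta 5.402.
Rounding down gives 6, 7, 7, 5, 5 = 30 seats, so the divisor must be adjusted.
With modified divisor 10740: modified quotas Delta 7.033, Eta 8.386, Alpha 7.955, Epsilon 5.472, Beta 5.859.
Rounding down: Delta 7, Eta 8, Alpha 7, Epsilon 5, Beta 5 (total 32).

Delta: 7, Eta: 8, Alpha: 7, Epsilon: 5, Beta: 5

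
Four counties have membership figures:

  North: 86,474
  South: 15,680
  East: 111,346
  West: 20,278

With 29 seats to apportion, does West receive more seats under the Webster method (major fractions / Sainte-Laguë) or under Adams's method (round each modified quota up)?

Adams

Webster: North 11, South 2, East 14, West 2.
Adams: North 11, South 2, East 13, West 3.
West gets 2 under Webster and 3 under Adams.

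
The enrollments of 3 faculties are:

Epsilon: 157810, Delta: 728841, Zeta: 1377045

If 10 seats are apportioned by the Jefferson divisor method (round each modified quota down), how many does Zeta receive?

Standard divisor 2263696/10 ≈ 226369.6; standard quotas: Epsilon 0.697, Delta 3.220, Zeta 6.083.
Rounding down gives 0, 3, 6 = 9 seats, so the divisor must be adjusted.
With modified divisor 189500: modified quotas Epsilon 0.833, Delta 3.846, Zeta 7.267.
Rounding down: Epsilon 0, Delta 3, Zeta 7 (total 10).
Zeta receives 7.

7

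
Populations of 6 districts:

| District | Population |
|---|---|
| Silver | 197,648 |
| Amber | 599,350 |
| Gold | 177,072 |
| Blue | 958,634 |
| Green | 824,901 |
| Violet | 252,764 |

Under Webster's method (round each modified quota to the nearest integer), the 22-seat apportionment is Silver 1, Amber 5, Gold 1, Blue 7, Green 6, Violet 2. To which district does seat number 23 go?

Priority for the next seat is population ÷ (current seats + 0.5).
Priorities: Silver 131765.333, Amber 108972.727, Gold 118048.000, Blue 127817.867, Green 126907.846, Violet 101105.600.
Highest priority: Silver.

Silver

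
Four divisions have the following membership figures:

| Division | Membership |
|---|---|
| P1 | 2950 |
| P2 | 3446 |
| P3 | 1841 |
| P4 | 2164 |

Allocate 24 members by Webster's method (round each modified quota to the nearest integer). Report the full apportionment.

P1 7, P2 8, P3 4, P4 5

Standard divisor 10401/24 ≈ 433.375; standard quotas: P1 6.807, P2 7.952, P3 4.248, P4 4.993.
Rounding to the nearest integer gives P1 7, P2 8, P3 4, P4 5 — total 24, matching the house size, so no adjustment is needed.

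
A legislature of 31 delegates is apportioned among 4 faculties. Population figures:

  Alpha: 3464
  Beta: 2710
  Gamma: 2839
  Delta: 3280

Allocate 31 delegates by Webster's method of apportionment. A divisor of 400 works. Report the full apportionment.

Alpha 9, Beta 7, Gamma 7, Delta 8

With modified divisor 400: modified quotas Alpha 8.660, Beta 6.775, Gamma 7.098, Delta 8.200.
Rounding to the nearest integer: Alpha 9, Beta 7, Gamma 7, Delta 8 (total 31).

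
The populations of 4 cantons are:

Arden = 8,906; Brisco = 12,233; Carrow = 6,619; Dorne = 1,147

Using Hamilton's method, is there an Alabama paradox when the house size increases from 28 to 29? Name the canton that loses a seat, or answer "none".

none

At 28 seats: Arden 9, Brisco 12, Carrow 6, Dorne 1.
At 29 seats: Arden 9, Brisco 12, Carrow 7, Dorne 1.
No canton's allocation decreased.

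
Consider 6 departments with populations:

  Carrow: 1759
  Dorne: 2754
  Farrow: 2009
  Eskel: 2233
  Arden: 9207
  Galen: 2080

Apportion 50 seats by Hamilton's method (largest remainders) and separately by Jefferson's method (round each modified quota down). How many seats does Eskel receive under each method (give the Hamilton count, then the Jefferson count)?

Hamilton: Carrow 4, Dorne 7, Farrow 5, Eskel 6, Arden 23, Galen 5.
Jefferson: Carrow 4, Dorne 7, Farrow 5, Eskel 5, Arden 24, Galen 5.
Eskel gets 6 under Hamilton and 5 under Jefferson.

6 and 5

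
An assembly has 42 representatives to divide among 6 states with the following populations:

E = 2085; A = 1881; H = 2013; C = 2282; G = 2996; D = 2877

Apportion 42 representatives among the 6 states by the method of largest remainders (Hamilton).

E=6; A=6; H=6; C=7; G=9; D=8

The standard divisor is 14134/42 ≈ 336.524.
Standard quotas: E 6.196, A 5.590, H 5.982, C 6.781, G 8.903, D 8.549.
Lower quotas: E 6, A 5, H 5, C 6, G 8, D 8 (sum 38, leaving 4 seats).
Remainders in descending order: H 0.982, G 0.903, C 0.781, A 0.590, D 0.549, E 0.196.
Largest remainders: H, G, C, A receive the extra seats.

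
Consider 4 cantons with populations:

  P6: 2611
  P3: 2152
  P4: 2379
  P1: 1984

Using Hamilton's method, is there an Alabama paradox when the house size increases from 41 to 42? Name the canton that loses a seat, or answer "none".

none

At 41 seats: P6 12, P3 9, P4 11, P1 9.
At 42 seats: P6 12, P3 10, P4 11, P1 9.
No canton's allocation decreased.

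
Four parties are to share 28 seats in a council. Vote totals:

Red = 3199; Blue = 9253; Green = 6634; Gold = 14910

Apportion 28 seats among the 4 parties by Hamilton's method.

Total 33996; standard divisor 33996/28 ≈ 1214.143.
Standard quotas: Red 2.6348, Blue 7.6210, Green 5.4639, Gold 12.2803.
Lower quotas: Red 2, Blue 7, Green 5, Gold 12 (sum 26, leaving 2 seats).
Remainders in descending order: Red 0.6348, Blue 0.6210, Green 0.4639, Gold 0.2803.
Largest remainders: Red, Blue receive the extra seats.

Red 3, Blue 8, Green 5, Gold 12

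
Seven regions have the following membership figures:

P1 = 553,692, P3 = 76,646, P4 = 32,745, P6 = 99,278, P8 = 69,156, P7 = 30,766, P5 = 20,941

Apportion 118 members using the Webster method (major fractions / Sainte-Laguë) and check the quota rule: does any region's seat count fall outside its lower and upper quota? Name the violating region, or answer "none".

Standard quotas: P1 73.974, P3 10.240, P4 4.375, P6 13.264, P8 9.239, P7 4.110, P5 2.798.
Webster allocation: P1 75, P3 10, P4 4, P6 13, P8 9, P7 4, P5 3.
P1 has quota 73.974 (lower 73, upper 74) but receives 75 — outside the quota interval.

P1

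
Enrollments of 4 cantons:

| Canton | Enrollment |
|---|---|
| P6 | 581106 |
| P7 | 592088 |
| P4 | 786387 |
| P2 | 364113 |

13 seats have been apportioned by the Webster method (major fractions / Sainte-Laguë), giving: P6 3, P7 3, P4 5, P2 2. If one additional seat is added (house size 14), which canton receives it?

P7

Priority for the next seat is population ÷ (current seats + 0.5).
Priorities: P6 166030.286, P7 169168.000, P4 142979.455, P2 145645.200.
Highest priority: P7.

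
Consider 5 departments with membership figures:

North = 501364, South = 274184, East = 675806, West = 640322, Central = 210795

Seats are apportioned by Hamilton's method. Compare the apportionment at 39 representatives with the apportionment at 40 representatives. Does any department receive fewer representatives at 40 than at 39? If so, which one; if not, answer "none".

At 39 seats: North 8, South 5, East 11, West 11, Central 4.
At 40 seats: North 9, South 5, East 12, West 11, Central 3.
Central drops from 4 to 3.

Central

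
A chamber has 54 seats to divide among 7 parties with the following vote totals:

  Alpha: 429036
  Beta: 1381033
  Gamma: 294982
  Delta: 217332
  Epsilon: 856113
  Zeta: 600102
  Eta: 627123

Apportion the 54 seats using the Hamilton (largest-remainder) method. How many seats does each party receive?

Alpha 5, Beta 17, Gamma 4, Delta 3, Epsilon 10, Zeta 7, Eta 8

Standard divisor: 4405721 ÷ 54 ≈ 81587.426.
Standard quotas: Alpha 5.2586, Beta 16.9270, Gamma 3.6155, Delta 2.6638, Epsilon 10.4932, Zeta 7.3553, Eta 7.6865.
Lower quotas: Alpha 5, Beta 16, Gamma 3, Delta 2, Epsilon 10, Zeta 7, Eta 7 (sum 50, leaving 4 seats).
Remainders in descending order: Beta 0.9270, Eta 0.6865, Delta 0.6638, Gamma 0.6155, Epsilon 0.4932, Zeta 0.3553, Alpha 0.2586.
Largest remainders: Beta, Eta, Delta, Gamma receive the extra seats.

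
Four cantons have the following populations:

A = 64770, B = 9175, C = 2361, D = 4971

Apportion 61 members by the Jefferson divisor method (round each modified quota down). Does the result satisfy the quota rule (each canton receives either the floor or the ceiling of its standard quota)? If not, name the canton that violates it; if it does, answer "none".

Standard quotas: A 48.611, B 6.886, C 1.772, D 3.731.
Jefferson allocation: A 50, B 7, C 1, D 3.
A has quota 48.611 (lower 48, upper 49) but receives 50 — outside the quota interval.

A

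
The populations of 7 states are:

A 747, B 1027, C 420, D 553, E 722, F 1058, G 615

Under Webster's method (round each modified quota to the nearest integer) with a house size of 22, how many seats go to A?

Standard divisor 5142/22 ≈ 233.727; standard quotas: A 3.196, B 4.394, C 1.797, D 2.366, E 3.089, F 4.527, G 2.631.
Rounding to the nearest integer gives A 3, B 4, C 2, D 2, E 3, F 5, G 3 — total 22, matching the house size, so no adjustment is needed.
A receives 3.

3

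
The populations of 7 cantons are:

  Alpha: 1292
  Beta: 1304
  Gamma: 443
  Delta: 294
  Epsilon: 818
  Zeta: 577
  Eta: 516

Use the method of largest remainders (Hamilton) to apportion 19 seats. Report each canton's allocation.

Total 5244; standard divisor 5244/19 = 276.
Standard quotas: Alpha 4.681, Beta 4.725, Gamma 1.605, Delta 1.065, Epsilon 2.964, Zeta 2.091, Eta 1.870.
Lower quotas: Alpha 4, Beta 4, Gamma 1, Delta 1, Epsilon 2, Zeta 2, Eta 1 (sum 15, leaving 4 seats).
Remainders in descending order: Epsilon 0.964, Eta 0.870, Beta 0.725, Alpha 0.681, Gamma 0.605, Zeta 0.091, Delta 0.065.
Largest remainders: Epsilon, Eta, Beta, Alpha receive the extra seats.

Alpha 5, Beta 5, Gamma 1, Delta 1, Epsilon 3, Zeta 2, Eta 2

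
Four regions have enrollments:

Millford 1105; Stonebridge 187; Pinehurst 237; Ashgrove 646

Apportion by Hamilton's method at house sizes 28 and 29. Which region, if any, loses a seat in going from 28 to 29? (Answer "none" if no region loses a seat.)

Stonebridge

At 28 seats: Millford 14, Stonebridge 3, Pinehurst 3, Ashgrove 8.
At 29 seats: Millford 15, Stonebridge 2, Pinehurst 3, Ashgrove 9.
Stonebridge drops from 3 to 2.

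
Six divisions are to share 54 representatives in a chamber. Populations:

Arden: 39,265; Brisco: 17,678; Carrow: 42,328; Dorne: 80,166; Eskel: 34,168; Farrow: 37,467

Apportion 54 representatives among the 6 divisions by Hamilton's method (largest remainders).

The standard divisor is 251072/54 ≈ 4649.481.
Standard quotas: Arden 8.4450, Brisco 3.8021, Carrow 9.1038, Dorne 17.2419, Eskel 7.3488, Farrow 8.0583.
Lower quotas: Arden 8, Brisco 3, Carrow 9, Dorne 17, Eskel 7, Farrow 8 (sum 52, leaving 2 seats).
Remainders in descending order: Brisco 0.8021, Arden 0.4450, Eskel 0.3488, Dorne 0.2419, Carrow 0.1038, Farrow 0.0583.
Largest remainders: Brisco, Arden receive the extra seats.

Arden: 9, Brisco: 4, Carrow: 9, Dorne: 17, Eskel: 7, Farrow: 8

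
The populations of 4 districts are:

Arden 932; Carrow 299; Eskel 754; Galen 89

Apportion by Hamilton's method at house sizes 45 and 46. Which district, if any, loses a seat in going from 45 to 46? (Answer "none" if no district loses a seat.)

Carrow

At 45 seats: Arden 20, Carrow 7, Eskel 16, Galen 2.
At 46 seats: Arden 21, Carrow 6, Eskel 17, Galen 2.
Carrow drops from 7 to 6.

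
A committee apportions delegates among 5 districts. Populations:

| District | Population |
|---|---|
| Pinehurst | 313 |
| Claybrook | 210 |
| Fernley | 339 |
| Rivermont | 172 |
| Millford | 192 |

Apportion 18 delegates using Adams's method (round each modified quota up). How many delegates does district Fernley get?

Standard divisor 1226/18 ≈ 68.111; standard quotas: Pinehurst 4.595, Claybrook 3.083, Fernley 4.977, Rivermont 2.525, Millford 2.819.
Rounding up gives 5, 4, 5, 3, 3 = 20 seats, so the divisor must be adjusted.
With modified divisor 80: modified quotas Pinehurst 3.913, Claybrook 2.625, Fernley 4.237, Rivermont 2.150, Millford 2.400.
Rounding up: Pinehurst 4, Claybrook 3, Fernley 5, Rivermont 3, Millford 3 (total 18).
Fernley receives 5.

5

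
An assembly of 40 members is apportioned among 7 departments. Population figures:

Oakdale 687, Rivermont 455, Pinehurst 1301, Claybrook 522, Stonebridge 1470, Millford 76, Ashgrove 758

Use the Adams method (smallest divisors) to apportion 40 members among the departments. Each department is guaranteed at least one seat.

Oakdale: 5, Rivermont: 4, Pinehurst: 9, Claybrook: 4, Stonebridge: 11, Millford: 1, Ashgrove: 6

Standard divisor 5269/40 ≈ 131.725; standard quotas: Oakdale 5.215, Rivermont 3.454, Pinehurst 9.877, Claybrook 3.963, Stonebridge 11.160, Millford 0.577, Ashgrove 5.754.
Rounding up gives 6, 4, 10, 4, 12, 1, 6 = 43 seats, so the divisor must be adjusted.
With modified divisor 146: modified quotas Oakdale 4.705, Rivermont 3.116, Pinehurst 8.911, Claybrook 3.575, Stonebridge 10.068, Millford 0.521, Ashgrove 5.192.
Rounding up: Oakdale 5, Rivermont 4, Pinehurst 9, Claybrook 4, Stonebridge 11, Millford 1, Ashgrove 6 (total 40).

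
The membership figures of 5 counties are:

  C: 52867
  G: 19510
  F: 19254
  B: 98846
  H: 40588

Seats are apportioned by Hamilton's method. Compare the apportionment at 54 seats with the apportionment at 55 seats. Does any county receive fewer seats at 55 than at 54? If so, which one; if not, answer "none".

F

At 54 seats: C 12, G 5, F 5, B 23, H 9.
At 55 seats: C 13, G 5, F 4, B 23, H 10.
F drops from 5 to 4.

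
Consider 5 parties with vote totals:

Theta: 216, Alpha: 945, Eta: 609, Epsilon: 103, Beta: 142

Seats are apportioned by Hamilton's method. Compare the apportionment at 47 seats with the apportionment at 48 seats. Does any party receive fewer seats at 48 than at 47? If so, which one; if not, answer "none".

At 47 seats: Theta 5, Alpha 22, Eta 14, Epsilon 3, Beta 3.
At 48 seats: Theta 5, Alpha 23, Eta 15, Epsilon 2, Beta 3.
Epsilon drops from 3 to 2.

Epsilon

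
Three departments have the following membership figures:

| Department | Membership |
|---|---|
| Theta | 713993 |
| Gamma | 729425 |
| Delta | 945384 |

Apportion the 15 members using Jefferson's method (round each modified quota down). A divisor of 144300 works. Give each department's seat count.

With modified divisor 144300: modified quotas Theta 4.948, Gamma 5.055, Delta 6.552.
Rounding down: Theta 4, Gamma 5, Delta 6 (total 15).

Theta 4, Gamma 5, Delta 6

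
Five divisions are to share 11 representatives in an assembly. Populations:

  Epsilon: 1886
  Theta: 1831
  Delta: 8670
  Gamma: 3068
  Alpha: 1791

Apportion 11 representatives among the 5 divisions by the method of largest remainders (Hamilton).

Epsilon=1, Theta=1, Delta=6, Gamma=2, Alpha=1

Total 17246; standard divisor 17246/11 ≈ 1567.818.
Standard quotas: Epsilon 1.2029, Theta 1.1679, Delta 5.5300, Gamma 1.9569, Alpha 1.1424.
Lower quotas: Epsilon 1, Theta 1, Delta 5, Gamma 1, Alpha 1 (sum 9, leaving 2 seats).
Remainders in descending order: Gamma 0.9569, Delta 0.5300, Epsilon 0.2029, Theta 0.1679, Alpha 0.1424.
The surplus seats go to Gamma, Delta.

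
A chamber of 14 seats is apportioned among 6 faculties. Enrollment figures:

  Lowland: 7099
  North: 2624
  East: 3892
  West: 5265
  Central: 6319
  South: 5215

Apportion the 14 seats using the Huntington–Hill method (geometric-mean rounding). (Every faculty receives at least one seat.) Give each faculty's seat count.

Lowland 3; North 1; East 2; West 3; Central 3; South 2

With divisor 2139: modified quotas Lowland 3.319, North 1.227, East 1.820, West 2.461, Central 2.954, South 2.438.
Geometric-mean thresholds: Lowland √(3·4)=3.464, North √(1·2)=1.414, East √(1·2)=1.414, West √(2·3)=2.449, Central √(2·3)=2.449, South √(2·3)=2.449.
Each quota rounded against its threshold gives Lowland 3, North 1, East 2, West 3, Central 3, South 2 (total 14).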